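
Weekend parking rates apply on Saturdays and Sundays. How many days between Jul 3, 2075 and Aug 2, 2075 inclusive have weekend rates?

Jul 3, 2075 is a Wednesday.
From Jul 3, 2075 to Aug 2, 2075 is 31 days inclusive.
31 = 7 × 4 + 3, so there are 4 full weeks plus 3 extra days.
Each full week contributes 2 weekend days (Sat, Sun): 4 × 2 = 8.
The 3 extra days are Wed, Thu, Fri — none qualify.
Total: 8 + 0 = 8.

8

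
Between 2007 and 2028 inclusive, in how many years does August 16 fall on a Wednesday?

3

Day of week of August 16 in each year:
2007: Thu, 2008: Sat, 2009: Sun, 2010: Mon, 2011: Tue, 2012: Thu, 2013: Fri, 2014: Sat, 2015: Sun, 2016: Tue, 2017: Wed ✓, 2018: Thu, 2019: Fri, 2020: Sun, 2021: Mon, 2022: Tue, 2023: Wed ✓, 2024: Fri, 2025: Sat, 2026: Sun, 2027: Mon, 2028: Wed ✓
Wednesdays: 2017, 2023, 2028.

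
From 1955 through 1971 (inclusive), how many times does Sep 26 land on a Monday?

Day of week of September 26 in each year:
1955: Mon ✓, 1956: Wed, 1957: Thu, 1958: Fri, 1959: Sat, 1960: Mon ✓, 1961: Tue, 1962: Wed, 1963: Thu, 1964: Sat, 1965: Sun, 1966: Mon ✓, 1967: Tue, 1968: Thu, 1969: Fri, 1970: Sat, 1971: Sun
Mondays: 1955, 1960, 1966.

3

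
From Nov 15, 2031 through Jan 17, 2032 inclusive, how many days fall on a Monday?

Nov 15, 2031 is a Saturday.
The range spans 64 days (inclusive of both endpoints).
64 = 7 × 9 + 1, so there are 9 full weeks plus 1 extra day.
Each full week contributes one Monday: 9 so far.
The 1 extra day is Sat — none qualify.
Total: 9 + 0 = 9.

9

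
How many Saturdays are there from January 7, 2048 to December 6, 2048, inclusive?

48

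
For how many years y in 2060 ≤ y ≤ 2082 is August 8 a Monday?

4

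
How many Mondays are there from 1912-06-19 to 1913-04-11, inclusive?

1912-06-19 is a Wednesday.
The range spans 297 days (inclusive of both endpoints).
297 = 7 × 42 + 3, so there are 42 full weeks plus 3 extra days.
Each full week contributes one Monday: 42 so far.
The 3 extra days are Wednesday, Thursday, Friday — none qualify.
Total: 42 + 0 = 42.

42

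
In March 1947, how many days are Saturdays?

5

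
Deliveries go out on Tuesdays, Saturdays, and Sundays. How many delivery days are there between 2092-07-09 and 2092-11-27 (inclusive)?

60

2092-07-09 is a Wednesday.
From 2092-07-09 to 2092-11-27 is 142 days inclusive.
142 = 7 × 20 + 2, so there are 20 full weeks plus 2 extra days.
Each full week contributes 3 days from the set (Tue, Sat, Sun): 20 × 3 = 60.
The 2 extra days are Wed, Thu — none qualify.
Total: 60 + 0 = 60.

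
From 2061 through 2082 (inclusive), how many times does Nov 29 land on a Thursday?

3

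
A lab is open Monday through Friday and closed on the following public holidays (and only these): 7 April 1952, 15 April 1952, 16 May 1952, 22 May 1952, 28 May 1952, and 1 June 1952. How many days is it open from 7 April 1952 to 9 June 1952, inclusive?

41

7 April 1952 is a Monday.
From 7 April 1952 to 9 June 1952 is 64 days inclusive.
64 = 7 × 9 + 1, so there are 9 full weeks plus 1 extra day.
Each full week contributes 5 weekdays (Mon–Fri): 9 × 5 = 45.
The 1 extra day is Monday — 1 of them qualifies.
Total: 45 + 1 = 46.
Holidays: 7 April 1952 (Mon); 15 April 1952 (Tue); 16 May 1952 (Fri); 22 May 1952 (Thu); 28 May 1952 (Wed); 1 June 1952 (Sun).
5 of the 6 holidays fall on weekdays; the rest are weekends and were already excluded.
Business days: 46 − 5 = 41.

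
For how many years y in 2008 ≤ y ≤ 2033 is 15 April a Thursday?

4

Day of week of April 15 in each year:
2008: Tue, 2009: Wed, 2010: Thu ✓, 2011: Fri, 2012: Sun, 2013: Mon, 2014: Tue, 2015: Wed, 2016: Fri, 2017: Sat, 2018: Sun, 2019: Mon, 2020: Wed, 2021: Thu ✓, 2022: Fri, 2023: Sat, 2024: Mon, 2025: Tue, 2026: Wed, 2027: Thu ✓, 2028: Sat, 2029: Sun, 2030: Mon, 2031: Tue, 2032: Thu ✓, 2033: Fri
Thursdays: 2010, 2021, 2027, 2032.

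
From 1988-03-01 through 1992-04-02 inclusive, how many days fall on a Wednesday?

1988-03-01 is a Tuesday.
The range spans 1494 days (inclusive of both endpoints).
1494 = 7 × 213 + 3, so there are 213 full weeks plus 3 extra days.
Each full week contributes one Wednesday: 213 so far.
The 3 extra days are Tuesday, Wednesday, Thursday — 1 of them qualifies.
Total: 213 + 1 = 214.

214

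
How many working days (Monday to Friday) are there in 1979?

261

Jan 1, 1979 is a Monday.
That's 365 days from start to end, counting both.
365 = 7 × 52 + 1, so there are 52 full weeks plus 1 extra day.
Each full week contributes 5 weekdays (Mon–Fri): 52 × 5 = 260.
The 1 extra day is Mon — 1 of them qualifies.
Total: 260 + 1 = 261.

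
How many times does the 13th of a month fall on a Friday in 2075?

2

The 13th falls on a Friday when the month's 13th has weekday Fri.
Jan 13 is Sun; Feb 13 is Wed; Mar 13 is Wed; Apr 13 is Sat; May 13 is Mon; Jun 13 is Thu; Jul 13 is Sat; Aug 13 is Tue; Sep 13 is Fri ✓; Oct 13 is Sun; Nov 13 is Wed; Dec 13 is Fri ✓.
Friday the 13ths: Sep, Dec.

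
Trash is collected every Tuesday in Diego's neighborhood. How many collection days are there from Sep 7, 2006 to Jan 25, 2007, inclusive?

20

Sep 7, 2006 is a Thursday.
That's 141 days from start to end, counting both.
141 = 7 × 20 + 1, so there are 20 full weeks plus 1 extra day.
Each full week contributes one Tuesday: 20 so far.
The 1 extra day is Thu — none qualify.
Total: 20 + 0 = 20.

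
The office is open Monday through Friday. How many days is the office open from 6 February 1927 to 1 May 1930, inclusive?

844 weekdays

6 February 1927 is a Sunday.
That's 1181 days from start to end, counting both.
1181 = 7 × 168 + 5, so there are 168 full weeks plus 5 extra days.
Each full week contributes 5 weekdays (Mon–Fri): 168 × 5 = 840.
The 5 extra days are Sunday, Monday, Tuesday, Wednesday, Thursday — 4 of them qualify.
Total: 840 + 4 = 844.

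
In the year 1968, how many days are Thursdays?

January 1, 1968 is a Monday.
That's 366 days from start to end, counting both.
366 = 7 × 52 + 2, so there are 52 full weeks plus 2 extra days.
Each full week contributes one Thursday: 52 so far.
The 2 extra days are Monday, Tuesday — none qualify.
Total: 52 + 0 = 52.

52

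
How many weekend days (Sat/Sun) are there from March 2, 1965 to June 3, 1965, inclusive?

26

March 2, 1965 is a Tuesday.
The range spans 94 days (inclusive of both endpoints).
94 = 7 × 13 + 3, so there are 13 full weeks plus 3 extra days.
Each full week contributes 2 weekend days (Sat, Sun): 13 × 2 = 26.
The 3 extra days are Tue, Wed, Thu — none qualify.
Total: 26 + 0 = 26.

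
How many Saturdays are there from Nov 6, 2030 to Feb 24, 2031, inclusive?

16

Nov 6, 2030 is a Wednesday.
That's 111 days from start to end, counting both.
111 = 7 × 15 + 6, so there are 15 full weeks plus 6 extra days.
Each full week contributes one Saturday: 15 so far.
The 6 extra days are Wed, Thu, Fri, Sat, Sun, Mon — 1 of them qualifies.
Total: 15 + 1 = 16.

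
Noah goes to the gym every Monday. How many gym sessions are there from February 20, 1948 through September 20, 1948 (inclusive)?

February 20, 1948 is a Friday.
The range spans 214 days (inclusive of both endpoints).
214 = 7 × 30 + 4, so there are 30 full weeks plus 4 extra days.
Each full week contributes one Monday: 30 so far.
The 4 extra days are Fri, Sat, Sun, Mon — 1 of them qualifies.
Total: 30 + 1 = 31.

31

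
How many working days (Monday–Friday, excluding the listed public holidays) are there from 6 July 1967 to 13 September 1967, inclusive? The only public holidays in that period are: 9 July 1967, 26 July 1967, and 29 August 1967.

48

6 July 1967 is a Thursday.
The range spans 70 days (inclusive of both endpoints).
70 = 7 × 10, so the span is exactly 10 full weeks.
Each full week contributes 5 weekdays (Mon–Fri): 10 × 5 = 50.
Total: 50.
Holidays: 9 July 1967 (Sun); 26 July 1967 (Wed); 29 August 1967 (Tue).
2 of the 3 holidays fall on weekdays; the rest are weekends and were already excluded.
Business days: 50 − 2 = 48.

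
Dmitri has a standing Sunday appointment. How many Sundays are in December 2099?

Dec 1, 2099 is a Tuesday.
From Dec 1, 2099 to Dec 31, 2099 is 31 days inclusive.
31 = 7 × 4 + 3, so there are 4 full weeks plus 3 extra days.
Each full week contributes one Sunday: 4 so far.
The 3 extra days are Tuesday, Wednesday, Thursday — none qualify.
Total: 4 + 0 = 4.

4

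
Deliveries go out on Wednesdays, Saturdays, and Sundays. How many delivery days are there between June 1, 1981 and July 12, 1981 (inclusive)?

18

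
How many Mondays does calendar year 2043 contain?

January 1, 2043 is a Thursday.
The range spans 365 days (inclusive of both endpoints).
365 = 7 × 52 + 1, so there are 52 full weeks plus 1 extra day.
Each full week contributes one Monday: 52 so far.
The 1 extra day is Thu — none qualify.
Total: 52 + 0 = 52.

52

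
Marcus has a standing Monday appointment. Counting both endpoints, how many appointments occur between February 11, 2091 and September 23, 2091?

32 Mondays

February 11, 2091 is a Sunday.
The range spans 225 days (inclusive of both endpoints).
225 = 7 × 32 + 1, so there are 32 full weeks plus 1 extra day.
Each full week contributes one Monday: 32 so far.
The 1 extra day is Sun — none qualify.
Total: 32 + 0 = 32.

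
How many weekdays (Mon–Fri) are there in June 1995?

1995-06-01 is a Thursday.
The range spans 30 days (inclusive of both endpoints).
30 = 7 × 4 + 2, so there are 4 full weeks plus 2 extra days.
Each full week contributes 5 weekdays (Mon–Fri): 4 × 5 = 20.
The 2 extra days are Thursday, Friday — 2 of them qualify.
Total: 20 + 2 = 22.

22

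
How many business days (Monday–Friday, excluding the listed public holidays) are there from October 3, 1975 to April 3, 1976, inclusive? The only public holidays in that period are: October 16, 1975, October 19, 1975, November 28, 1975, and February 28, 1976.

October 3, 1975 is a Friday.
From October 3, 1975 to April 3, 1976 is 184 days inclusive.
184 = 7 × 26 + 2, so there are 26 full weeks plus 2 extra days.
Each full week contributes 5 weekdays (Mon–Fri): 26 × 5 = 130.
The 2 extra days are Fri, Sat — 1 of them qualifies.
Total: 130 + 1 = 131.
Holidays: October 16, 1975 (Thu); October 19, 1975 (Sun); November 28, 1975 (Fri); February 28, 1976 (Sat).
2 of the 4 holidays fall on weekdays; the rest are weekends and were already excluded.
Business days: 131 − 2 = 129.

129 business days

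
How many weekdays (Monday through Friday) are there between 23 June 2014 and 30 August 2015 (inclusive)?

310

23 June 2014 is a Monday.
That's 434 days from start to end, counting both.
434 = 7 × 62, so the span is exactly 62 full weeks.
Each full week contributes 5 weekdays (Mon–Fri): 62 × 5 = 310.
Total: 310.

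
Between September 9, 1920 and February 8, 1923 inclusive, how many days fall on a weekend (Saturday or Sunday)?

September 9, 1920 is a Thursday.
That's 883 days from start to end, counting both.
883 = 7 × 126 + 1, so there are 126 full weeks plus 1 extra day.
Each full week contributes 2 weekend days (Sat, Sun): 126 × 2 = 252.
The 1 extra day is Thursday — none qualify.
Total: 252 + 0 = 252.

252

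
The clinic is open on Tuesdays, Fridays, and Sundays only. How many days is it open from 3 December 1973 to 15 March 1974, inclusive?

3 December 1973 is a Monday.
The range spans 103 days (inclusive of both endpoints).
103 = 7 × 14 + 5, so there are 14 full weeks plus 5 extra days.
Each full week contributes 3 days from the set (Tue, Fri, Sun): 14 × 3 = 42.
The 5 extra days are Mon, Tue, Wed, Thu, Fri — 2 of them qualify.
Total: 42 + 2 = 44.

44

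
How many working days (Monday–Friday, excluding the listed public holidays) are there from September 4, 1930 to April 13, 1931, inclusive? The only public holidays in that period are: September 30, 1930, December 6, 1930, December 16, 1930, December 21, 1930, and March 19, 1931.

155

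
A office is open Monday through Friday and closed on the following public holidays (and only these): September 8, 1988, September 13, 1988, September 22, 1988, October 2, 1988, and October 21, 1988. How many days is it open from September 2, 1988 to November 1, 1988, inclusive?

39 business days

September 2, 1988 is a Friday.
From September 2, 1988 to November 1, 1988 is 61 days inclusive.
61 = 7 × 8 + 5, so there are 8 full weeks plus 5 extra days.
Each full week contributes 5 weekdays (Mon–Fri): 8 × 5 = 40.
The 5 extra days are Friday, Saturday, Sunday, Monday, Tuesday — 3 of them qualify.
Total: 40 + 3 = 43.
Holidays: September 8, 1988 (Thu); September 13, 1988 (Tue); September 22, 1988 (Thu); October 2, 1988 (Sun); October 21, 1988 (Fri).
4 of the 5 holidays fall on weekdays; the rest are weekends and were already excluded.
Business days: 43 − 4 = 39.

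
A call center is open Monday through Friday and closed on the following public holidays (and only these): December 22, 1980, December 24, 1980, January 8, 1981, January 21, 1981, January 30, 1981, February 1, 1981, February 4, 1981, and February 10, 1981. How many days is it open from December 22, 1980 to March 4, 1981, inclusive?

46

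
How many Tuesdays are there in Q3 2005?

1 July 2005 is a Friday.
From 1 July 2005 to 30 September 2005 is 92 days inclusive.
92 = 7 × 13 + 1, so there are 13 full weeks plus 1 extra day.
Each full week contributes one Tuesday: 13 so far.
The 1 extra day is Fri — none qualify.
Total: 13 + 0 = 13.

13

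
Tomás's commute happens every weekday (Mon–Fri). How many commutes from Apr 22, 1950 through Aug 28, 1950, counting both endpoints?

Apr 22, 1950 is a Saturday.
From Apr 22, 1950 to Aug 28, 1950 is 129 days inclusive.
129 = 7 × 18 + 3, so there are 18 full weeks plus 3 extra days.
Each full week contributes 5 weekdays (Mon–Fri): 18 × 5 = 90.
The 3 extra days are Saturday, Sunday, Monday — 1 of them qualifies.
Total: 90 + 1 = 91.

91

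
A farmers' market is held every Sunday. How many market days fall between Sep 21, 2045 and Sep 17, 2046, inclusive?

52 Sundays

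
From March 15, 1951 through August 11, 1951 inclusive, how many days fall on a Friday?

March 15, 1951 is a Thursday.
From March 15, 1951 to August 11, 1951 is 150 days inclusive.
150 = 7 × 21 + 3, so there are 21 full weeks plus 3 extra days.
Each full week contributes one Friday: 21 so far.
The 3 extra days are Thursday, Friday, Saturday — 1 of them qualifies.
Total: 21 + 1 = 22.

22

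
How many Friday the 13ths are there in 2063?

2

The 13th falls on a Friday when the month's 13th has weekday Fri.
Jan 13 is Sat; Feb 13 is Tue; Mar 13 is Tue; Apr 13 is Fri ✓; May 13 is Sun; Jun 13 is Wed; Jul 13 is Fri ✓; Aug 13 is Mon; Sep 13 is Thu; Oct 13 is Sat; Nov 13 is Tue; Dec 13 is Thu.
Friday the 13ths: Apr, Jul.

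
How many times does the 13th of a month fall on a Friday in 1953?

3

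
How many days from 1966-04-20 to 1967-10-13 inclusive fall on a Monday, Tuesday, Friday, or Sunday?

309

1966-04-20 is a Wednesday.
The range spans 542 days (inclusive of both endpoints).
542 = 7 × 77 + 3, so there are 77 full weeks plus 3 extra days.
Each full week contributes 4 days from the set (Mon, Tue, Fri, Sun): 77 × 4 = 308.
The 3 extra days are Wed, Thu, Fri — 1 of them qualifies.
Total: 308 + 1 = 309.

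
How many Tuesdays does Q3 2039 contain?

13

1 July 2039 is a Friday.
From 1 July 2039 to 30 September 2039 is 92 days inclusive.
92 = 7 × 13 + 1, so there are 13 full weeks plus 1 extra day.
Each full week contributes one Tuesday: 13 so far.
The 1 extra day is Fri — none qualify.
Total: 13 + 0 = 13.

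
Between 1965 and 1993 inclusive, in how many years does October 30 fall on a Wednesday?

Day of week of October 30 in each year:
1965: Sat, 1966: Sun, 1967: Mon, 1968: Wed ✓, 1969: Thu, 1970: Fri, 1971: Sat, 1972: Mon, 1973: Tue, 1974: Wed ✓, 1975: Thu, 1976: Sat, 1977: Sun, 1978: Mon, 1979: Tue, 1980: Thu, 1981: Fri, 1982: Sat, 1983: Sun, 1984: Tue, 1985: Wed ✓, 1986: Thu, 1987: Fri, 1988: Sun, 1989: Mon, 1990: Tue, 1991: Wed ✓, 1992: Fri, 1993: Sat
Wednesdays: 1968, 1974, 1985, 1991.

4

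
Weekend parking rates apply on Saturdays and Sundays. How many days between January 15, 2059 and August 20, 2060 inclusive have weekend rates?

166

January 15, 2059 is a Wednesday.
That's 584 days from start to end, counting both.
584 = 7 × 83 + 3, so there are 83 full weeks plus 3 extra days.
Each full week contributes 2 weekend days (Sat, Sun): 83 × 2 = 166.
The 3 extra days are Wednesday, Thursday, Friday — none qualify.
Total: 166 + 0 = 166.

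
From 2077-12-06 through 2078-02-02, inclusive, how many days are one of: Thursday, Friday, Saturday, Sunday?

32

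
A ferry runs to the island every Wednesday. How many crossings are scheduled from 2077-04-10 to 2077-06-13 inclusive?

2077-04-10 is a Saturday.
From 2077-04-10 to 2077-06-13 is 65 days inclusive.
65 = 7 × 9 + 2, so there are 9 full weeks plus 2 extra days.
Each full week contributes one Wednesday: 9 so far.
The 2 extra days are Sat, Sun — none qualify.
Total: 9 + 0 = 9.

9 Wednesdays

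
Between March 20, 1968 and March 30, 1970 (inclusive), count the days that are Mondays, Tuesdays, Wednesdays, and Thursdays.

423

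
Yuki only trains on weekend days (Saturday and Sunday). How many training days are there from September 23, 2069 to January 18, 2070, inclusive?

September 23, 2069 is a Monday.
From September 23, 2069 to January 18, 2070 is 118 days inclusive.
118 = 7 × 16 + 6, so there are 16 full weeks plus 6 extra days.
Each full week contributes 2 weekend days (Sat, Sun): 16 × 2 = 32.
The 6 extra days are Mon, Tue, Wed, Thu, Fri, Sat — 1 of them qualifies.
Total: 32 + 1 = 33.

33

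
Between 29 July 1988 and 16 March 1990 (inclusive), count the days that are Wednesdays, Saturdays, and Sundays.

255

29 July 1988 is a Friday.
From 29 July 1988 to 16 March 1990 is 596 days inclusive.
596 = 7 × 85 + 1, so there are 85 full weeks plus 1 extra day.
Each full week contributes 3 days from the set (Wed, Sat, Sun): 85 × 3 = 255.
The 1 extra day is Friday — none qualify.
Total: 255 + 0 = 255.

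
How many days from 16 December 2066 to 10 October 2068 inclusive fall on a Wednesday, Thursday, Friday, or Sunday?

16 December 2066 is a Thursday.
That's 665 days from start to end, counting both.
665 = 7 × 95, so the span is exactly 95 full weeks.
Each full week contributes 4 days from the set (Wed, Thu, Fri, Sun): 95 × 4 = 380.

380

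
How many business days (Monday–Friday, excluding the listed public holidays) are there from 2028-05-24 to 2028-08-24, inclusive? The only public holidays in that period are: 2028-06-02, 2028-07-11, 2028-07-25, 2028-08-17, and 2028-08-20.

2028-05-24 is a Wednesday.
That's 93 days from start to end, counting both.
93 = 7 × 13 + 2, so there are 13 full weeks plus 2 extra days.
Each full week contributes 5 weekdays (Mon–Fri): 13 × 5 = 65.
The 2 extra days are Wed, Thu — 2 of them qualify.
Total: 65 + 2 = 67.
Holidays: 2028-06-02 (Fri); 2028-07-11 (Tue); 2028-07-25 (Tue); 2028-08-17 (Thu); 2028-08-20 (Sun).
4 of the 5 holidays fall on weekdays; the rest are weekends and were already excluded.
Business days: 67 − 4 = 63.

63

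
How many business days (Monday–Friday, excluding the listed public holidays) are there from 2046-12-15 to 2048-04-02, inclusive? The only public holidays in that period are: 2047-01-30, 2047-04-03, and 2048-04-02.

2046-12-15 is a Saturday.
That's 475 days from start to end, counting both.
475 = 7 × 67 + 6, so there are 67 full weeks plus 6 extra days.
Each full week contributes 5 weekdays (Mon–Fri): 67 × 5 = 335.
The 6 extra days are Saturday, Sunday, Monday, Tuesday, Wednesday, Thursday — 4 of them qualify.
Total: 335 + 4 = 339.
Holidays: 2047-01-30 (Wed); 2047-04-03 (Wed); 2048-04-02 (Thu).
All 3 holidays fall on weekdays, so subtract 3.
Business days: 339 − 3 = 336.

336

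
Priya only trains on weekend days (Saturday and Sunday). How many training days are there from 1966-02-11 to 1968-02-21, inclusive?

1966-02-11 is a Friday.
The range spans 741 days (inclusive of both endpoints).
741 = 7 × 105 + 6, so there are 105 full weeks plus 6 extra days.
Each full week contributes 2 weekend days (Sat, Sun): 105 × 2 = 210.
The 6 extra days are Fri, Sat, Sun, Mon, Tue, Wed — 2 of them qualify.
Total: 210 + 2 = 212.

212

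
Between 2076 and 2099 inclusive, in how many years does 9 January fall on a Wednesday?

Day of week of January 9 in each year:
2076: Thu, 2077: Sat, 2078: Sun, 2079: Mon, 2080: Tue, 2081: Thu, 2082: Fri, 2083: Sat, 2084: Sun, 2085: Tue, 2086: Wed ✓, 2087: Thu, 2088: Fri, 2089: Sun, 2090: Mon, 2091: Tue, 2092: Wed ✓, 2093: Fri, 2094: Sat, 2095: Sun, 2096: Mon, 2097: Wed ✓, 2098: Thu, 2099: Fri
Wednesdays: 2086, 2092, 2097.

3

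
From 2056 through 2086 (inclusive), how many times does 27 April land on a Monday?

4

Day of week of April 27 in each year:
2056: Thu, 2057: Fri, 2058: Sat, 2059: Sun, 2060: Tue, 2061: Wed, 2062: Thu, 2063: Fri, 2064: Sun, 2065: Mon ✓, 2066: Tue, 2067: Wed, 2068: Fri, 2069: Sat, 2070: Sun, 2071: Mon ✓, 2072: Wed, 2073: Thu, 2074: Fri, 2075: Sat, 2076: Mon ✓, 2077: Tue, 2078: Wed, 2079: Thu, 2080: Sat, 2081: Sun, 2082: Mon ✓, 2083: Tue, 2084: Thu, 2085: Fri, 2086: Sat
Mondays: 2065, 2071, 2076, 2082.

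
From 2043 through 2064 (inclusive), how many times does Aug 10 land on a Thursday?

4

Day of week of August 10 in each year:
2043: Mon, 2044: Wed, 2045: Thu ✓, 2046: Fri, 2047: Sat, 2048: Mon, 2049: Tue, 2050: Wed, 2051: Thu ✓, 2052: Sat, 2053: Sun, 2054: Mon, 2055: Tue, 2056: Thu ✓, 2057: Fri, 2058: Sat, 2059: Sun, 2060: Tue, 2061: Wed, 2062: Thu ✓, 2063: Fri, 2064: Sun
Thursdays: 2045, 2051, 2056, 2062.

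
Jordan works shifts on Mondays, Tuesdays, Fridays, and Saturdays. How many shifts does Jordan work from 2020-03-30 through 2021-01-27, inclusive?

174

2020-03-30 is a Monday.
From 2020-03-30 to 2021-01-27 is 304 days inclusive.
304 = 7 × 43 + 3, so there are 43 full weeks plus 3 extra days.
Each full week contributes 4 days from the set (Mon, Tue, Fri, Sat): 43 × 4 = 172.
The 3 extra days are Monday, Tuesday, Wednesday — 2 of them qualify.
Total: 172 + 2 = 174.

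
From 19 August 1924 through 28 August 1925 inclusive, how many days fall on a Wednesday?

19 August 1924 is a Tuesday.
The range spans 375 days (inclusive of both endpoints).
375 = 7 × 53 + 4, so there are 53 full weeks plus 4 extra days.
Each full week contributes one Wednesday: 53 so far.
The 4 extra days are Tue, Wed, Thu, Fri — 1 of them qualifies.
Total: 53 + 1 = 54.

54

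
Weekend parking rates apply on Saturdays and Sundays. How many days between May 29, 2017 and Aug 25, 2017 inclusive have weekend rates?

May 29, 2017 is a Monday.
The range spans 89 days (inclusive of both endpoints).
89 = 7 × 12 + 5, so there are 12 full weeks plus 5 extra days.
Each full week contributes 2 weekend days (Sat, Sun): 12 × 2 = 24.
The 5 extra days are Monday, Tuesday, Wednesday, Thursday, Friday — none qualify.
Total: 24 + 0 = 24.

24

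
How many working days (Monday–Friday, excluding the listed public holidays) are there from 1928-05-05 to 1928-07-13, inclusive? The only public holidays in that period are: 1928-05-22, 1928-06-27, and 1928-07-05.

47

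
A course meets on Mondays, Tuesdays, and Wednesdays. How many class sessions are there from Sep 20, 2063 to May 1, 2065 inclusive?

Sep 20, 2063 is a Thursday.
That's 590 days from start to end, counting both.
590 = 7 × 84 + 2, so there are 84 full weeks plus 2 extra days.
Each full week contributes 3 days from the set (Mon, Tue, Wed): 84 × 3 = 252.
The 2 extra days are Thursday, Friday — none qualify.
Total: 252 + 0 = 252.

252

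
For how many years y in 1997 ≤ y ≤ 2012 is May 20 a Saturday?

Day of week of May 20 in each year:
1997: Tue, 1998: Wed, 1999: Thu, 2000: Sat ✓, 2001: Sun, 2002: Mon, 2003: Tue, 2004: Thu, 2005: Fri, 2006: Sat ✓, 2007: Sun, 2008: Tue, 2009: Wed, 2010: Thu, 2011: Fri, 2012: Sun
Saturdays: 2000, 2006.

2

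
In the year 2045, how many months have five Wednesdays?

4

A month has five Wednesdays exactly when Wednesday falls within its first (length − 28) days.
Jan: 31 days, starts Sun → 5 of Sun, Mon, Tue
Feb: 28 days, starts Wed → 5 of (none)
Mar: 31 days, starts Wed → 5 of Wed, Thu, Fri ✓
Apr: 30 days, starts Sat → 5 of Sat, Sun
May: 31 days, starts Mon → 5 of Mon, Tue, Wed ✓
Jun: 30 days, starts Thu → 5 of Thu, Fri
Jul: 31 days, starts Sat → 5 of Sat, Sun, Mon
Aug: 31 days, starts Tue → 5 of Tue, Wed, Thu ✓
Sep: 30 days, starts Fri → 5 of Fri, Sat
Oct: 31 days, starts Sun → 5 of Sun, Mon, Tue
Nov: 30 days, starts Wed → 5 of Wed, Thu ✓
Dec: 31 days, starts Fri → 5 of Fri, Sat, Sun
Months with five Wednesdays: Mar, May, Aug, Nov.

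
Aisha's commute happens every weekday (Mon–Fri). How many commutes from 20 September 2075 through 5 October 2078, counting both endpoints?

20 September 2075 is a Friday.
From 20 September 2075 to 5 October 2078 is 1112 days inclusive.
1112 = 7 × 158 + 6, so there are 158 full weeks plus 6 extra days.
Each full week contributes 5 weekdays (Mon–Fri): 158 × 5 = 790.
The 6 extra days are Fri, Sat, Sun, Mon, Tue, Wed — 4 of them qualify.
Total: 790 + 4 = 794.

794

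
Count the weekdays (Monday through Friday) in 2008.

2008-01-01 is a Tuesday.
The range spans 366 days (inclusive of both endpoints).
366 = 7 × 52 + 2, so there are 52 full weeks plus 2 extra days.
Each full week contributes 5 weekdays (Mon–Fri): 52 × 5 = 260.
The 2 extra days are Tuesday, Wednesday — 2 of them qualify.
Total: 260 + 2 = 262.

262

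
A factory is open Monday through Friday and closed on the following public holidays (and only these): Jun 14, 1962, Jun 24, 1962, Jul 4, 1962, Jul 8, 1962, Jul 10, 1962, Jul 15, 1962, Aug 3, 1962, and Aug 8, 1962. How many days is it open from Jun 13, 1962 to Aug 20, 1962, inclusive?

44

Jun 13, 1962 is a Wednesday.
That's 69 days from start to end, counting both.
69 = 7 × 9 + 6, so there are 9 full weeks plus 6 extra days.
Each full week contributes 5 weekdays (Mon–Fri): 9 × 5 = 45.
The 6 extra days are Wednesday, Thursday, Friday, Saturday, Sunday, Monday — 4 of them qualify.
Total: 45 + 4 = 49.
Holidays: Jun 14, 1962 (Thu); Jun 24, 1962 (Sun); Jul 4, 1962 (Wed); Jul 8, 1962 (Sun); Jul 10, 1962 (Tue); Jul 15, 1962 (Sun); Aug 3, 1962 (Fri); Aug 8, 1962 (Wed).
5 of the 8 holidays fall on weekdays; the rest are weekends and were already excluded.
Business days: 49 − 5 = 44.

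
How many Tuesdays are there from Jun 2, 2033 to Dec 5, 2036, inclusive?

Jun 2, 2033 is a Thursday.
From Jun 2, 2033 to Dec 5, 2036 is 1283 days inclusive.
1283 = 7 × 183 + 2, so there are 183 full weeks plus 2 extra days.
Each full week contributes one Tuesday: 183 so far.
The 2 extra days are Thursday, Friday — none qualify.
Total: 183 + 0 = 183.

183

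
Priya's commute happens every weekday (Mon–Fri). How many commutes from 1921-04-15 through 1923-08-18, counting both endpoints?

611 weekdays

1921-04-15 is a Friday.
That's 856 days from start to end, counting both.
856 = 7 × 122 + 2, so there are 122 full weeks plus 2 extra days.
Each full week contributes 5 weekdays (Mon–Fri): 122 × 5 = 610.
The 2 extra days are Friday, Saturday — 1 of them qualifies.
Total: 610 + 1 = 611.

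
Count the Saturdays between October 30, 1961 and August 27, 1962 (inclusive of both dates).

43 Saturdays

October 30, 1961 is a Monday.
That's 302 days from start to end, counting both.
302 = 7 × 43 + 1, so there are 43 full weeks plus 1 extra day.
Each full week contributes one Saturday: 43 so far.
The 1 extra day is Monday — none qualify.
Total: 43 + 0 = 43.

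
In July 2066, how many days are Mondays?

4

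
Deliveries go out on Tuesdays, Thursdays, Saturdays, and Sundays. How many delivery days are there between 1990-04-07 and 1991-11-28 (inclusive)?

1990-04-07 is a Saturday.
From 1990-04-07 to 1991-11-28 is 601 days inclusive.
601 = 7 × 85 + 6, so there are 85 full weeks plus 6 extra days.
Each full week contributes 4 days from the set (Tue, Thu, Sat, Sun): 85 × 4 = 340.
The 6 extra days are Saturday, Sunday, Monday, Tuesday, Wednesday, Thursday — 4 of them qualify.
Total: 340 + 4 = 344.

344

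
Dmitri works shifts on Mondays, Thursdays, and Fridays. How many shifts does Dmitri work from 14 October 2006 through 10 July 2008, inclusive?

14 October 2006 is a Saturday.
From 14 October 2006 to 10 July 2008 is 636 days inclusive.
636 = 7 × 90 + 6, so there are 90 full weeks plus 6 extra days.
Each full week contributes 3 days from the set (Mon, Thu, Fri): 90 × 3 = 270.
The 6 extra days are Sat, Sun, Mon, Tue, Wed, Thu — 2 of them qualify.
Total: 270 + 2 = 272.

272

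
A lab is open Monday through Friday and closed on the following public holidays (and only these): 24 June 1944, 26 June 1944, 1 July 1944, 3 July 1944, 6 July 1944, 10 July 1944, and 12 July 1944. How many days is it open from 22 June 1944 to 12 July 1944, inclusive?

10

22 June 1944 is a Thursday.
The range spans 21 days (inclusive of both endpoints).
21 = 7 × 3, so the span is exactly 3 full weeks.
Each full week contributes 5 weekdays (Mon–Fri): 3 × 5 = 15.
Holidays: 24 June 1944 (Sat); 26 June 1944 (Mon); 1 July 1944 (Sat); 3 July 1944 (Mon); 6 July 1944 (Thu); 10 July 1944 (Mon); 12 July 1944 (Wed).
5 of the 7 holidays fall on weekdays; the rest are weekends and were already excluded.
Business days: 15 − 5 = 10.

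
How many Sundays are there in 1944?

1 January 1944 is a Saturday.
From 1 January 1944 to 31 December 1944 is 366 days inclusive.
366 = 7 × 52 + 2, so there are 52 full weeks plus 2 extra days.
Each full week contributes one Sunday: 52 so far.
The 2 extra days are Saturday, Sunday — 1 of them qualifies.
Total: 52 + 1 = 53.

53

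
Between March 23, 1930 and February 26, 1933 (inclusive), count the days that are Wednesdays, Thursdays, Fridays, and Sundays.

March 23, 1930 is a Sunday.
That's 1072 days from start to end, counting both.
1072 = 7 × 153 + 1, so there are 153 full weeks plus 1 extra day.
Each full week contributes 4 days from the set (Wed, Thu, Fri, Sun): 153 × 4 = 612.
The 1 extra day is Sunday — 1 of them qualifies.
Total: 612 + 1 = 613.

613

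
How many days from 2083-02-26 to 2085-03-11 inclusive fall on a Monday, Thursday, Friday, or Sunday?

426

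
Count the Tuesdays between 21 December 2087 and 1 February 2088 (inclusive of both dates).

6 Tuesdays

21 December 2087 is a Sunday.
From 21 December 2087 to 1 February 2088 is 43 days inclusive.
43 = 7 × 6 + 1, so there are 6 full weeks plus 1 extra day.
Each full week contributes one Tuesday: 6 so far.
The 1 extra day is Sun — none qualify.
Total: 6 + 0 = 6.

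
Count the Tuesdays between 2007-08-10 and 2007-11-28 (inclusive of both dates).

16

2007-08-10 is a Friday.
The range spans 111 days (inclusive of both endpoints).
111 = 7 × 15 + 6, so there are 15 full weeks plus 6 extra days.
Each full week contributes one Tuesday: 15 so far.
The 6 extra days are Fri, Sat, Sun, Mon, Tue, Wed — 1 of them qualifies.
Total: 15 + 1 = 16.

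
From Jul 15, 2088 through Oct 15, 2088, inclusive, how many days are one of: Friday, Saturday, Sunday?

40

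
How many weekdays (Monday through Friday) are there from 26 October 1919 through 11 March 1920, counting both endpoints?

26 October 1919 is a Sunday.
From 26 October 1919 to 11 March 1920 is 138 days inclusive.
138 = 7 × 19 + 5, so there are 19 full weeks plus 5 extra days.
Each full week contributes 5 weekdays (Mon–Fri): 19 × 5 = 95.
The 5 extra days are Sunday, Monday, Tuesday, Wednesday, Thursday — 4 of them qualify.
Total: 95 + 4 = 99.

99 weekdays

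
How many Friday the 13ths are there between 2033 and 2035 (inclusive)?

Friday-the-13ths by year:
2033: May
2034: Jan, Oct
2035: Apr, Jul

5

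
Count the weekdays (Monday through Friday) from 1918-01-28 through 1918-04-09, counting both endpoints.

52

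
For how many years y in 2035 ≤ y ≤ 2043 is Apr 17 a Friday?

Day of week of April 17 in each year:
2035: Tue, 2036: Thu, 2037: Fri ✓, 2038: Sat, 2039: Sun, 2040: Tue, 2041: Wed, 2042: Thu, 2043: Fri ✓
Fridays: 2037, 2043.

2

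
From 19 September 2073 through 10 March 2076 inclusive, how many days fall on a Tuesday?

19 September 2073 is a Tuesday.
The range spans 904 days (inclusive of both endpoints).
904 = 7 × 129 + 1, so there are 129 full weeks plus 1 extra day.
Each full week contributes one Tuesday: 129 so far.
The 1 extra day is Tue — 1 of them qualifies.
Total: 129 + 1 = 130.

130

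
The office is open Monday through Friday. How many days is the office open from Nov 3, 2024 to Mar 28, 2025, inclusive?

105

Nov 3, 2024 is a Sunday.
From Nov 3, 2024 to Mar 28, 2025 is 146 days inclusive.
146 = 7 × 20 + 6, so there are 20 full weeks plus 6 extra days.
Each full week contributes 5 weekdays (Mon–Fri): 20 × 5 = 100.
The 6 extra days are Sunday, Monday, Tuesday, Wednesday, Thursday, Friday — 5 of them qualify.
Total: 100 + 5 = 105.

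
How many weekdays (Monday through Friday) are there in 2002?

2002-01-01 is a Tuesday.
The range spans 365 days (inclusive of both endpoints).
365 = 7 × 52 + 1, so there are 52 full weeks plus 1 extra day.
Each full week contributes 5 weekdays (Mon–Fri): 52 × 5 = 260.
The 1 extra day is Tuesday — 1 of them qualifies.
Total: 260 + 1 = 261.

261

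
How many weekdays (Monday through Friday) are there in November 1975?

20 weekdays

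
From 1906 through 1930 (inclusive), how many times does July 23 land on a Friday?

Day of week of July 23 in each year:
1906: Mon, 1907: Tue, 1908: Thu, 1909: Fri ✓, 1910: Sat, 1911: Sun, 1912: Tue, 1913: Wed, 1914: Thu, 1915: Fri ✓, 1916: Sun, 1917: Mon, 1918: Tue, 1919: Wed, 1920: Fri ✓, 1921: Sat, 1922: Sun, 1923: Mon, 1924: Wed, 1925: Thu, 1926: Fri ✓, 1927: Sat, 1928: Mon, 1929: Tue, 1930: Wed
Fridays: 1909, 1915, 1920, 1926.

4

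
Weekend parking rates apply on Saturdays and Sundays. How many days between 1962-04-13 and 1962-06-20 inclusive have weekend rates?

20

1962-04-13 is a Friday.
That's 69 days from start to end, counting both.
69 = 7 × 9 + 6, so there are 9 full weeks plus 6 extra days.
Each full week contributes 2 weekend days (Sat, Sun): 9 × 2 = 18.
The 6 extra days are Friday, Saturday, Sunday, Monday, Tuesday, Wednesday — 2 of them qualify.
Total: 18 + 2 = 20.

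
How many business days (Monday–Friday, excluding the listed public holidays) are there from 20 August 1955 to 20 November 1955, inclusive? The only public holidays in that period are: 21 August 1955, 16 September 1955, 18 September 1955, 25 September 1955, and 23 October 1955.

64 business days

20 August 1955 is a Saturday.
The range spans 93 days (inclusive of both endpoints).
93 = 7 × 13 + 2, so there are 13 full weeks plus 2 extra days.
Each full week contributes 5 weekdays (Mon–Fri): 13 × 5 = 65.
The 2 extra days are Saturday, Sunday — none qualify.
Total: 65 + 0 = 65.
Holidays: 21 August 1955 (Sun); 16 September 1955 (Fri); 18 September 1955 (Sun); 25 September 1955 (Sun); 23 October 1955 (Sun).
1 of the 5 holidays fall on weekdays; the rest are weekends and were already excluded.
Business days: 65 − 1 = 64.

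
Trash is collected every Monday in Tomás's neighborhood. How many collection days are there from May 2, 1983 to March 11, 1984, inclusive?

45 Mondays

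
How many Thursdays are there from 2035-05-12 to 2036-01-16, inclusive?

35 Thursdays

2035-05-12 is a Saturday.
That's 250 days from start to end, counting both.
250 = 7 × 35 + 5, so there are 35 full weeks plus 5 extra days.
Each full week contributes one Thursday: 35 so far.
The 5 extra days are Saturday, Sunday, Monday, Tuesday, Wednesday — none qualify.
Total: 35 + 0 = 35.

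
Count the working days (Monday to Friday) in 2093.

Jan 1, 2093 is a Thursday.
The range spans 365 days (inclusive of both endpoints).
365 = 7 × 52 + 1, so there are 52 full weeks plus 1 extra day.
Each full week contributes 5 weekdays (Mon–Fri): 52 × 5 = 260.
The 1 extra day is Thursday — 1 of them qualifies.
Total: 260 + 1 = 261.

261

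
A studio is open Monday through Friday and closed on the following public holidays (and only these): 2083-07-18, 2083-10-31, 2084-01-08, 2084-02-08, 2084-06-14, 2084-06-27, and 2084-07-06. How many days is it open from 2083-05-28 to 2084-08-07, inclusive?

308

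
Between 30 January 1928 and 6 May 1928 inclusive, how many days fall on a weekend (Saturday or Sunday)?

28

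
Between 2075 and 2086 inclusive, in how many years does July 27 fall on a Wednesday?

1

Day of week of July 27 in each year:
2075: Sat, 2076: Mon, 2077: Tue, 2078: Wed ✓, 2079: Thu, 2080: Sat, 2081: Sun, 2082: Mon, 2083: Tue, 2084: Thu, 2085: Fri, 2086: Sat
Wednesdays: 2078.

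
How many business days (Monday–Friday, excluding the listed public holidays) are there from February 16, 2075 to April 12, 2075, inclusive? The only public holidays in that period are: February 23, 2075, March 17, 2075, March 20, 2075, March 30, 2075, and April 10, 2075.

38 business days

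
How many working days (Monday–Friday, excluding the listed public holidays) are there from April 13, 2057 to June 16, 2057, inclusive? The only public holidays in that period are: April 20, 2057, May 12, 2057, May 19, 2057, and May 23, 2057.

44

April 13, 2057 is a Friday.
That's 65 days from start to end, counting both.
65 = 7 × 9 + 2, so there are 9 full weeks plus 2 extra days.
Each full week contributes 5 weekdays (Mon–Fri): 9 × 5 = 45.
The 2 extra days are Friday, Saturday — 1 of them qualifies.
Total: 45 + 1 = 46.
Holidays: April 20, 2057 (Fri); May 12, 2057 (Sat); May 19, 2057 (Sat); May 23, 2057 (Wed).
2 of the 4 holidays fall on weekdays; the rest are weekends and were already excluded.
Business days: 46 − 2 = 44.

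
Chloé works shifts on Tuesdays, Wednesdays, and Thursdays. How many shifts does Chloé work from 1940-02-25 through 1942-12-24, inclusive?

444

1940-02-25 is a Sunday.
The range spans 1034 days (inclusive of both endpoints).
1034 = 7 × 147 + 5, so there are 147 full weeks plus 5 extra days.
Each full week contributes 3 days from the set (Tue, Wed, Thu): 147 × 3 = 441.
The 5 extra days are Sunday, Monday, Tuesday, Wednesday, Thursday — 3 of them qualify.
Total: 441 + 3 = 444.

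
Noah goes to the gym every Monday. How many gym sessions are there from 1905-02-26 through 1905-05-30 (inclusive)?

14

1905-02-26 is a Sunday.
That's 94 days from start to end, counting both.
94 = 7 × 13 + 3, so there are 13 full weeks plus 3 extra days.
Each full week contributes one Monday: 13 so far.
The 3 extra days are Sun, Mon, Tue — 1 of them qualifies.
Total: 13 + 1 = 14.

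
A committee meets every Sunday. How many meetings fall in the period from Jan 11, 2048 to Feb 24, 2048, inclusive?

Jan 11, 2048 is a Saturday.
From Jan 11, 2048 to Feb 24, 2048 is 45 days inclusive.
45 = 7 × 6 + 3, so there are 6 full weeks plus 3 extra days.
Each full week contributes one Sunday: 6 so far.
The 3 extra days are Saturday, Sunday, Monday — 1 of them qualifies.
Total: 6 + 1 = 7.

7 Sundays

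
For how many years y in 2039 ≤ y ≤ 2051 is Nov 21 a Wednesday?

Day of week of November 21 in each year:
2039: Mon, 2040: Wed ✓, 2041: Thu, 2042: Fri, 2043: Sat, 2044: Mon, 2045: Tue, 2046: Wed ✓, 2047: Thu, 2048: Sat, 2049: Sun, 2050: Mon, 2051: Tue
Wednesdays: 2040, 2046.

2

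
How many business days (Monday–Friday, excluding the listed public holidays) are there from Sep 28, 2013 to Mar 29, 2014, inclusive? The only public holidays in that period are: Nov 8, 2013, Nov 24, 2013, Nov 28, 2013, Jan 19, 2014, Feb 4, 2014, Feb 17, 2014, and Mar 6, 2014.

125 business days

Sep 28, 2013 is a Saturday.
From Sep 28, 2013 to Mar 29, 2014 is 183 days inclusive.
183 = 7 × 26 + 1, so there are 26 full weeks plus 1 extra day.
Each full week contributes 5 weekdays (Mon–Fri): 26 × 5 = 130.
The 1 extra day is Saturday — none qualify.
Total: 130 + 0 = 130.
Holidays: Nov 8, 2013 (Fri); Nov 24, 2013 (Sun); Nov 28, 2013 (Thu); Jan 19, 2014 (Sun); Feb 4, 2014 (Tue); Feb 17, 2014 (Mon); Mar 6, 2014 (Thu).
5 of the 7 holidays fall on weekdays; the rest are weekends and were already excluded.
Business days: 130 − 5 = 125.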